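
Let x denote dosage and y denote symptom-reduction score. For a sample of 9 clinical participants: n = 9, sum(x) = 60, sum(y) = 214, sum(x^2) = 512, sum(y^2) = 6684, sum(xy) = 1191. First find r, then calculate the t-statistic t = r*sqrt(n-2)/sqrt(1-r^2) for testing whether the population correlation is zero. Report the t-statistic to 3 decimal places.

Numerator: nΣxy − (Σx)(Σy) = 9·1191 − (60)(214) = -2121
Denominator: √[(nΣx²−(Σx)²)(nΣy²−(Σy)²)]
  nΣx²−(Σx)² = 9·512 − 3600 = 1008;  nΣy²−(Σy)² = 9·6684 − 45796 = 14360
  √(1008·14360) = √14474880 = 3804.5867
r = -2121 / 3804.5867 = -0.5575
t = r·√(n−2)/√(1−r²) = -0.5575·√7 / √(1−0.310806) = -1.475006 / 0.830177 = -1.777

-1.777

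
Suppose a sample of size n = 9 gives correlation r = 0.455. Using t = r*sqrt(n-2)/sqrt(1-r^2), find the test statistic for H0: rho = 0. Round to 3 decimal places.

t = r·√(n−2) / √(1−r²) with r = 0.455, n = 9
  = 0.455·√7 / √(1 − 0.207025)
  = 0.455·2.645751 / 0.890491
  = 1.203817 / 0.890491 = 1.352

1.352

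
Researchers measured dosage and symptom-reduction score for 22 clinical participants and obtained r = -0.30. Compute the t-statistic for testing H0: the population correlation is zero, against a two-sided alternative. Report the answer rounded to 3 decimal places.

-1.406

t = r·√(n−2) / √(1−r²) with r = -0.30, n = 22
  = -0.30·√20 / √(1 − 0.0900)
  = -0.30·4.472136 / 0.953939
  = -1.341641 / 0.953939 = -1.406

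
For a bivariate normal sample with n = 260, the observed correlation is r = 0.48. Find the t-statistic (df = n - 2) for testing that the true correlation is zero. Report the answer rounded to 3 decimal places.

8.789

t = r·√(n−2) / √(1−r²) with r = 0.48, n = 260
  = 0.48·√258 / √(1 − 0.2304)
  = 0.48·16.062378 / 0.877268
  = 7.709941 / 0.877268 = 8.789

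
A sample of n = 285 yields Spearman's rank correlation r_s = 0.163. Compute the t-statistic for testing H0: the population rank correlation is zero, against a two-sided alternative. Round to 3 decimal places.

t = r_s·√(n−2) / √(1−r_s²) with r_s = 0.163, n = 285
  = 0.163·√283 / √(1 − 0.026569)
  = 0.163·16.822604 / 0.986626
  = 2.742084 / 0.986626 = 2.779

2.779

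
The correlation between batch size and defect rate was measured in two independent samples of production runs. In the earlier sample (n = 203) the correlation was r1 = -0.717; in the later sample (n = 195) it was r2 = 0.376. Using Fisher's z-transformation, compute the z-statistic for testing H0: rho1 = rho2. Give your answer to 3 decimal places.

z1 = atanh(-0.717) = -0.901443,  z2 = atanh(0.376) = 0.395393
SE = √(1/(n1−3) + 1/(n2−3)) = √(1/200 + 1/192) = √(0.0050000 + 0.0052083) = √0.0102083 = 0.101036
z = (z1 − z2)/SE = (-0.901443 − 0.395393) / 0.101036 = -1.296836 / 0.101036 = -12.835

-12.835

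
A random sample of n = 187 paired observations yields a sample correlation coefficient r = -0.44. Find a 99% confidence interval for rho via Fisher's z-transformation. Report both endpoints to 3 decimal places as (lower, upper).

Fisher z: z_r = atanh(r) = ½·ln((1+(-0.44))/(1−(-0.44))) = -0.472231
SE(z) = 1/√(n−3) = 1/√184 = 0.073721
99% ⇒ z* = 2.576; margin = 2.576·0.073721 = 0.189905
CI on z-scale: (-0.662136, -0.282326)
Back-transform: tanh(-0.662136) = -0.579783, tanh(-0.282326) = -0.275056

(-0.580, -0.275)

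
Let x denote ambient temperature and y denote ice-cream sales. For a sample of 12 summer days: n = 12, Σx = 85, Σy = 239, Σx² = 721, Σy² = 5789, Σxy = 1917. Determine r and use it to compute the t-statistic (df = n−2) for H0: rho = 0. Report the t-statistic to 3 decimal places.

2.638

Numerator: nΣxy − (Σx)(Σy) = 12·1917 − (85)(239) = 2689
Denominator: √[(nΣx²−(Σx)²)(nΣy²−(Σy)²)]
  nΣx²−(Σx)² = 12·721 − 7225 = 1427;  nΣy²−(Σy)² = 12·5789 − 57121 = 12347
  √(1427·12347) = √17619169 = 4197.5194
r = 2689 / 4197.5194 = 0.6406
t = r·√(n−2)/√(1−r²) = 0.6406·√10 / √(1−0.410368) = 2.025755 / 0.767875 = 2.638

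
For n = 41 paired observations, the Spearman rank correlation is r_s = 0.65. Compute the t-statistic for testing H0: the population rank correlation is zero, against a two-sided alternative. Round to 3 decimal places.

5.342

t = r_s·√(n−2) / √(1−r_s²) with r_s = 0.65, n = 41
  = 0.65·√39 / √(1 − 0.4225)
  = 0.65·6.244998 / 0.759934
  = 4.059249 / 0.759934 = 5.342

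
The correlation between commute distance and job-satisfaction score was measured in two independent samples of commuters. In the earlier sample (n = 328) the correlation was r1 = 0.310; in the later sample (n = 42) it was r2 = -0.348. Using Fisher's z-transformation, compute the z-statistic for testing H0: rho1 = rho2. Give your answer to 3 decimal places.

Fisher z-transforms: z1 = atanh(0.310) = 0.320545, z2 = atanh(-0.348) = -0.363166; difference d = 0.683711
Var(d) = 1/325 + 1/39 = 0.0030769 + 0.0256410 = 0.0287179
z = d/√Var(d) = 0.683711 / √0.0287179 = 0.683711 / 0.169464 = 4.035

4.035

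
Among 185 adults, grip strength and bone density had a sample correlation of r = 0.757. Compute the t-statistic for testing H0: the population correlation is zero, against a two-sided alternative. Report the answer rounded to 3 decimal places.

15.672

t = r·√(n−2) / √(1−r²) with r = 0.757, n = 185
  = 0.757·√183 / √(1 − 0.573049)
  = 0.757·13.527749 / 0.653415
  = 10.240506 / 0.653415 = 15.672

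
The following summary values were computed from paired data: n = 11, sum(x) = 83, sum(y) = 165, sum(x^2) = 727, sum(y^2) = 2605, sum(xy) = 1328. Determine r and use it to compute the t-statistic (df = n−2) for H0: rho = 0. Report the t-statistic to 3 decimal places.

3.161

S_xy = nΣxy − ΣxΣy = 11·1328 − 83·165 = 14608 − 13695 = 913
S_xx = nΣx² − (Σx)² = 11·727 − 83² = 7997 − 6889 = 1108
S_yy = nΣy² − (Σy)² = 11·2605 − 165² = 28655 − 27225 = 1430
r = S_xy / √(S_xx·S_yy) = 913 / √(1108·1430) = 913 / √1584440 = 913 / 1258.7454 = 0.7253
t = r·√(n−2)/√(1−r²) = 0.7253·√9 / √(1−0.526060) = 2.175900 / 0.688433 = 3.161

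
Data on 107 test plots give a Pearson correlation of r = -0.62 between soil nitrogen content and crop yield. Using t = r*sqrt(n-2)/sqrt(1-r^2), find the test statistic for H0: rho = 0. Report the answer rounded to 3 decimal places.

-8.097

1 − r² = 1 − 0.3844 = 0.6156;  √(1−r²) = 0.784602
√(n−2) = √105 = 10.246951
t = r·√(n−2)/√(1−r²) = -0.62 · 10.246951 / 0.784602 = -8.097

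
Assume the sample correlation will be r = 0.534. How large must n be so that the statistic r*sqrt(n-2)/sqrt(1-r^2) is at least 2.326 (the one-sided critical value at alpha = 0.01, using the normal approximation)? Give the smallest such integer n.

16

r√(n−2)/√(1−r²) ≥ 2.326  ⇔  n−2 ≥ (2.326)²·(1−r²)/r²
(1−r²)/r² = (1−0.285156)/0.285156 = 2.5069
n ≥ 2 + 5.410276·2.5069 = 2 + 13.5630 = 15.5630
⌈15.5630⌉ = 16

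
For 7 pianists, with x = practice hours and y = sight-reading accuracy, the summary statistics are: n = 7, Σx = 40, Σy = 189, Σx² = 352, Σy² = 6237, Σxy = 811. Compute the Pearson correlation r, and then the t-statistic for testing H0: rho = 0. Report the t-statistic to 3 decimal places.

S_xy = nΣxy − ΣxΣy = 7·811 − 40·189 = 5677 − 7560 = -1883
S_xx = nΣx² − (Σx)² = 7·352 − 40² = 2464 − 1600 = 864
S_yy = nΣy² − (Σy)² = 7·6237 − 189² = 43659 − 35721 = 7938
r = S_xy / √(S_xx·S_yy) = -1883 / √(864·7938) = -1883 / √6858432 = -1883 / 2618.8608 = -0.7190
t = r·√(n−2)/√(1−r²) = -0.7190·√5 / √(1−0.516961) = -1.607733 / 0.695010 = -2.313

-2.313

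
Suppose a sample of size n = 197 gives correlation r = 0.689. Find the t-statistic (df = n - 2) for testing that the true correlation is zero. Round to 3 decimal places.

13.275

t = r·√(n−2) / √(1−r²) with r = 0.689, n = 197
  = 0.689·√195 / √(1 − 0.474721)
  = 0.689·13.964240 / 0.724761
  = 9.621361 / 0.724761 = 13.275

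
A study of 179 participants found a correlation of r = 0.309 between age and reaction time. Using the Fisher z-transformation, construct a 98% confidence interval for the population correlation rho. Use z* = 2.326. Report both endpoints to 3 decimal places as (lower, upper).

(0.143, 0.458)

Fisher z: z_r = atanh(r) = ½·ln((1+0.309)/(1−0.309)) = 0.319439
SE(z) = 1/√(n−3) = 1/√176 = 0.075378
98% ⇒ z* = 2.326; margin = 2.326·0.075378 = 0.175329
CI on z-scale: (0.144110, 0.494768)
Back-transform: tanh(0.144110) = 0.143121, tanh(0.494768) = 0.457993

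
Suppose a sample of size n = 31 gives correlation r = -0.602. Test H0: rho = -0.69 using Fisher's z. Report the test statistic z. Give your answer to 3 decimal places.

0.803

z_r = atanh(-0.602) = -0.696278,  z_0 = atanh(-0.69) = -0.847956
SE = 1/√(n−3) = 1/√28 = 0.188982
z = (z_r − z_0)/SE = (-0.696278 − (-0.847956)) / 0.188982 = 0.151678 / 0.188982 = 0.803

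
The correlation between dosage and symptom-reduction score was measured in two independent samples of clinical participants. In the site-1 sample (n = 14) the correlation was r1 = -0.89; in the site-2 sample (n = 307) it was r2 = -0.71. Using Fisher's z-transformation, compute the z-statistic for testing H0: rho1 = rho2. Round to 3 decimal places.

Fisher z-transforms: z1 = atanh(-0.89) = -1.421926, z2 = atanh(-0.71) = -0.887184; difference d = -0.534742
Var(d) = 1/11 + 1/304 = 0.0909091 + 0.0032895 = 0.0941986
z = d/√Var(d) = -0.534742 / √0.0941986 = -0.534742 / 0.306918 = -1.742

-1.742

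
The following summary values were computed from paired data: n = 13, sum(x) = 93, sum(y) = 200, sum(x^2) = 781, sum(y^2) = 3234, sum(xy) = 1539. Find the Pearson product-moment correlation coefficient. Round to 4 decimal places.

0.8029

S_xy = nΣxy − ΣxΣy = 13·1539 − 93·200 = 20007 − 18600 = 1407
S_xx = nΣx² − (Σx)² = 13·781 − 93² = 10153 − 8649 = 1504
S_yy = nΣy² − (Σy)² = 13·3234 − 200² = 42042 − 40000 = 2042
r = S_xy / √(S_xx·S_yy) = 1407 / √(1504·2042) = 1407 / √3071168 = 1407 / 1752.4748 = 0.8029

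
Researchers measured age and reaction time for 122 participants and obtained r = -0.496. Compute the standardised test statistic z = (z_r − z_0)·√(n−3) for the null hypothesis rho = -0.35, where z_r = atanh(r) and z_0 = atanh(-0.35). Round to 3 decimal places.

-1.948

Fisher z: atanh(-0.496) = -0.543987, atanh(-0.35) = -0.365444
z = (z_r − z_0)·√(n−3) = (-0.543987 − (-0.365444))·√119 = -0.178543 · 10.908712 = -1.948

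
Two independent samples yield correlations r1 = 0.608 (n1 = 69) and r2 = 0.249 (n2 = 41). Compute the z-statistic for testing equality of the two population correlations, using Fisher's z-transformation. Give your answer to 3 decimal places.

2.217

z1 = atanh(0.608) = 0.705742,  z2 = atanh(0.249) = 0.254346
SE = √(1/(n1−3) + 1/(n2−3)) = √(1/66 + 1/38) = √(0.0151515 + 0.0263158) = √0.0414673 = 0.203635
z = (z1 − z2)/SE = (0.705742 − 0.254346) / 0.203635 = 0.451396 / 0.203635 = 2.217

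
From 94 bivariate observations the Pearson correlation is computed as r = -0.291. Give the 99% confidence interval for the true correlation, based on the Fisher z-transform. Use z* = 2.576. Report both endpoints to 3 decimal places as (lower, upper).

Fisher z: z_r = atanh(r) = ½·ln((1+(-0.291))/(1−(-0.291))) = -0.299658
SE(z) = 1/√(n−3) = 1/√91 = 0.104828
99% ⇒ z* = 2.576; margin = 2.576·0.104828 = 0.270037
CI on z-scale: (-0.569695, -0.029621)
Back-transform: tanh(-0.569695) = -0.515135, tanh(-0.029621) = -0.029612

(-0.515, -0.030)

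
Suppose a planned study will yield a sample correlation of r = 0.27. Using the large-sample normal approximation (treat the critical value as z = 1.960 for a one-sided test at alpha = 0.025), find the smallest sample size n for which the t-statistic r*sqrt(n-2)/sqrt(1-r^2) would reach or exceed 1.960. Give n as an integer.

51

r√(n−2)/√(1−r²) ≥ 1.960  ⇔  n−2 ≥ (1.960)²·(1−r²)/r²
(1−r²)/r² = (1−0.0729)/0.0729 = 12.7174
n ≥ 2 + 3.8416·12.7174 = 2 + 48.8552 = 50.8552
⌈50.8552⌉ = 51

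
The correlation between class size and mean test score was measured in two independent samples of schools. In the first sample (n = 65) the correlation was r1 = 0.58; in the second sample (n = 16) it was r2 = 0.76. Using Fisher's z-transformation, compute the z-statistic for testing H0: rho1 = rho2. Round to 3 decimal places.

z1 = atanh(0.58) = 0.662463,  z2 = atanh(0.76) = 0.996215
SE = √(1/(n1−3) + 1/(n2−3)) = √(1/62 + 1/13) = √(0.0161290 + 0.0769231) = √0.0930521 = 0.305044
z = (z1 − z2)/SE = (0.662463 − 0.996215) / 0.305044 = -0.333752 / 0.305044 = -1.094

-1.094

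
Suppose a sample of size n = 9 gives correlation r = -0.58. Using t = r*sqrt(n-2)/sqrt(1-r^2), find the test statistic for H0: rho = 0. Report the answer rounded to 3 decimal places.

t = r·√(n−2) / √(1−r²) with r = -0.58, n = 9
  = -0.58·√7 / √(1 − 0.3364)
  = -0.58·2.645751 / 0.814616
  = -1.534536 / 0.814616 = -1.884

-1.884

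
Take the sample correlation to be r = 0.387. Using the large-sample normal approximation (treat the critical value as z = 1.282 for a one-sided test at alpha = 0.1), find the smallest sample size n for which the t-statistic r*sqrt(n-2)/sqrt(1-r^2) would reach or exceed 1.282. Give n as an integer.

12

r√(n−2)/√(1−r²) ≥ 1.282  ⇔  n−2 ≥ (1.282)²·(1−r²)/r²
(1−r²)/r² = (1−0.149769)/0.149769 = 5.6769
n ≥ 2 + 1.643524·5.6769 = 2 + 9.3301 = 11.3301
⌈11.3301⌉ = 12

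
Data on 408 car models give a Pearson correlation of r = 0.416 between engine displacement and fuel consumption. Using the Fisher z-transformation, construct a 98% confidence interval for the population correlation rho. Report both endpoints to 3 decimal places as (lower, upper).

Fisher z: z_r = atanh(r) = ½·ln((1+0.416)/(1−0.416)) = 0.442845
SE(z) = 1/√(n−3) = 1/√405 = 0.049690
98% ⇒ z* = 2.326; margin = 2.326·0.049690 = 0.115579
CI on z-scale: (0.327266, 0.558424)
Back-transform: tanh(0.327266) = 0.316062, tanh(0.558424) = 0.506807

(0.316, 0.507)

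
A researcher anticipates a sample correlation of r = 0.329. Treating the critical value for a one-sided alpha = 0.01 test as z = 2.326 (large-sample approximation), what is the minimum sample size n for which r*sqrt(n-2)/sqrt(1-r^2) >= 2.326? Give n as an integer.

r√(n−2)/√(1−r²) ≥ 2.326  ⇔  n−2 ≥ (2.326)²·(1−r²)/r²
(1−r²)/r² = (1−0.108241)/0.108241 = 8.2386
n ≥ 2 + 5.410276·8.2386 = 2 + 44.5731 = 46.5731
⌈46.5731⌉ = 47

47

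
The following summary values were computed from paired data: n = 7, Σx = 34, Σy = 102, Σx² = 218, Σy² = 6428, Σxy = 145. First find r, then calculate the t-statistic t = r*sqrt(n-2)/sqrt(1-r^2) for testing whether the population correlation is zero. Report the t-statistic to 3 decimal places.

Numerator: nΣxy − (Σx)(Σy) = 7·145 − (34)(102) = -2453
Denominator: √[(nΣx²−(Σx)²)(nΣy²−(Σy)²)]
  nΣx²−(Σx)² = 7·218 − 1156 = 370;  nΣy²−(Σy)² = 7·6428 − 10404 = 34592
  √(370·34592) = √12799040 = 3577.5746
r = -2453 / 3577.5746 = -0.6857
t = r·√(n−2)/√(1−r²) = -0.6857·√5 / √(1−0.470184) = -1.533272 / 0.727885 = -2.106

-2.106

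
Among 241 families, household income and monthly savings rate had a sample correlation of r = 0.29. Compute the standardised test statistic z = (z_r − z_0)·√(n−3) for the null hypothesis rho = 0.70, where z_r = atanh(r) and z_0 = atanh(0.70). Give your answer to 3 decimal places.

z_r = atanh(0.29) = 0.298566,  z_0 = atanh(0.70) = 0.867301
SE = 1/√(n−3) = 1/√238 = 0.064820
z = (z_r − z_0)/SE = (0.298566 − 0.867301) / 0.064820 = -0.568735 / 0.064820 = -8.774

-8.774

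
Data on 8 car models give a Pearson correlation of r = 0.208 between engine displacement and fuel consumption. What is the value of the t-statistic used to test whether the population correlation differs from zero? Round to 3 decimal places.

0.521

t = r·√(n−2) / √(1−r²) with r = 0.208, n = 8
  = 0.208·√6 / √(1 − 0.043264)
  = 0.208·2.449490 / 0.978129
  = 0.509494 / 0.978129 = 0.521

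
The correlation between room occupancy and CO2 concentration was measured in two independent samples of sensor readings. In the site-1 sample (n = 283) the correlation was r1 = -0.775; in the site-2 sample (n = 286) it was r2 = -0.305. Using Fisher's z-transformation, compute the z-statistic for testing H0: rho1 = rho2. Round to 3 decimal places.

Fisher z-transforms: z1 = atanh(-0.775) = -1.032728, z2 = atanh(-0.305) = -0.315023; difference d = -0.717705
Var(d) = 1/280 + 1/283 = 0.0035714 + 0.0035336 = 0.0071050
z = d/√Var(d) = -0.717705 / √0.0071050 = -0.717705 / 0.084291 = -8.515

-8.515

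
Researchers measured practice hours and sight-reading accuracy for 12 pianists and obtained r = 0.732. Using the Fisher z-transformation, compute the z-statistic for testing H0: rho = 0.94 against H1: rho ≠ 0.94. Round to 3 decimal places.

-2.415

Fisher z: atanh(0.732) = 0.933023, atanh(0.94) = 1.738049
z = (z_r − z_0)·√(n−3) = (0.933023 − 1.738049)·√9 = -0.805026 · 3.000000 = -2.415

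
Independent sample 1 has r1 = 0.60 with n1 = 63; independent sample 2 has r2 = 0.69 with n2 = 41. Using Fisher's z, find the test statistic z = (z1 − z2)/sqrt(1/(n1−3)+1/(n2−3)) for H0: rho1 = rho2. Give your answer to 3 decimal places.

Fisher z-transforms: z1 = atanh(0.60) = 0.693147, z2 = atanh(0.69) = 0.847956; difference d = -0.154809
Var(d) = 1/60 + 1/38 = 0.0166667 + 0.0263158 = 0.0429825
z = d/√Var(d) = -0.154809 / √0.0429825 = -0.154809 / 0.207322 = -0.747

-0.747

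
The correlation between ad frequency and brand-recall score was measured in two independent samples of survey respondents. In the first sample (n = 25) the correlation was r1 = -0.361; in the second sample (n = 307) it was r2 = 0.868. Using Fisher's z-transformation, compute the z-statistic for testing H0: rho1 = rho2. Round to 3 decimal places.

-7.713

Fisher z-transforms: z1 = atanh(-0.361) = -0.378035, z2 = atanh(0.868) = 1.324911; difference d = -1.702946
Var(d) = 1/22 + 1/304 = 0.0454545 + 0.0032895 = 0.0487440
z = d/√Var(d) = -1.702946 / √0.0487440 = -1.702946 / 0.220780 = -7.713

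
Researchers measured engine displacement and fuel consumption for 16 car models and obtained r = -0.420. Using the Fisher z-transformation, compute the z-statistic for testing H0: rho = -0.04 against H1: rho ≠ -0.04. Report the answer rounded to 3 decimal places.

z_r = atanh(-0.420) = -0.447692,  z_0 = atanh(-0.04) = -0.040021
SE = 1/√(n−3) = 1/√13 = 0.277350
z = (z_r − z_0)/SE = (-0.447692 − (-0.040021)) / 0.277350 = -0.407671 / 0.277350 = -1.470

-1.470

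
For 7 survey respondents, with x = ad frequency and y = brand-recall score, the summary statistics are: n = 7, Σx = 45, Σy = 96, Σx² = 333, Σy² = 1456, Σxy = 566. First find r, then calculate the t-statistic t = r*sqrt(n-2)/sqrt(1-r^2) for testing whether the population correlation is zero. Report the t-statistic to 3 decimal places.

-1.939

Numerator: nΣxy − (Σx)(Σy) = 7·566 − (45)(96) = -358
Denominator: √[(nΣx²−(Σx)²)(nΣy²−(Σy)²)]
  nΣx²−(Σx)² = 7·333 − 2025 = 306;  nΣy²−(Σy)² = 7·1456 − 9216 = 976
  √(306·976) = √298656 = 546.4943
r = -358 / 546.4943 = -0.6551
t = r·√(n−2)/√(1−r²) = -0.6551·√5 / √(1−0.429156) = -1.464848 / 0.755542 = -1.939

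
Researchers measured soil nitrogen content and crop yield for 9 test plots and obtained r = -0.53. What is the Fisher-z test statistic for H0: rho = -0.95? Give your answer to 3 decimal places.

Fisher z: atanh(-0.53) = -0.590145, atanh(-0.95) = -1.831781
z = (z_r − z_0)·√(n−3) = (-0.590145 − (-1.831781))·√6 = 1.241636 · 2.449490 = 3.041

3.041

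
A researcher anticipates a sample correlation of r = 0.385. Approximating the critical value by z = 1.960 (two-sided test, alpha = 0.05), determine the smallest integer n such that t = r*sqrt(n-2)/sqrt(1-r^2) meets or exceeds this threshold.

r√(n−2)/√(1−r²) ≥ 1.960  ⇔  n−2 ≥ (1.960)²·(1−r²)/r²
(1−r²)/r² = (1−0.148225)/0.148225 = 5.7465
n ≥ 2 + 3.8416·5.7465 = 2 + 22.0758 = 24.0758
⌈24.0758⌉ = 25

25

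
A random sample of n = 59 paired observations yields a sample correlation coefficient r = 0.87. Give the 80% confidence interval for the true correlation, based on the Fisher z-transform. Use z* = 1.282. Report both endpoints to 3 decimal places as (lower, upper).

(0.822, 0.906)

Fisher z: z_r = atanh(r) = ½·ln((1+0.87)/(1−0.87)) = 1.333080
SE(z) = 1/√(n−3) = 1/√56 = 0.133631
80% ⇒ z* = 1.282; margin = 1.282·0.133631 = 0.171315
CI on z-scale: (1.161765, 1.504395)
Back-transform: tanh(1.161765) = 0.821614, tanh(1.504395) = 0.905939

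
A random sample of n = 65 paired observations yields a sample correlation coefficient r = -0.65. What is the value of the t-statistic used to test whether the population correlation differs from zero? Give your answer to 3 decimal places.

1 − r² = 1 − 0.4225 = 0.5775;  √(1−r²) = 0.759934
√(n−2) = √63 = 7.937254
t = r·√(n−2)/√(1−r²) = -0.65 · 7.937254 / 0.759934 = -6.789

-6.789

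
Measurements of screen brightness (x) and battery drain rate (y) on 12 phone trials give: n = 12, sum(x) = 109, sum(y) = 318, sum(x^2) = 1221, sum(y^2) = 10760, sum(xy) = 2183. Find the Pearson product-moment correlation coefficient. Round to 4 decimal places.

Numerator: nΣxy − (Σx)(Σy) = 12·2183 − (109)(318) = -8466
Denominator: √[(nΣx²−(Σx)²)(nΣy²−(Σy)²)]
  nΣx²−(Σx)² = 12·1221 − 11881 = 2771;  nΣy²−(Σy)² = 12·10760 − 101124 = 27996
  √(2771·27996) = √77576916 = 8807.7759
r = -8466 / 8807.7759 = -0.9612

-0.9612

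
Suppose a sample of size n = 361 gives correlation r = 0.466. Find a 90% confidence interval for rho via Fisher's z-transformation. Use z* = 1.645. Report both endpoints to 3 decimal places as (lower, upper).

Fisher z: z_r = atanh(r) = ½·ln((1+0.466)/(1−0.466)) = 0.504949
SE(z) = 1/√(n−3) = 1/√358 = 0.052852
90% ⇒ z* = 1.645; margin = 1.645·0.052852 = 0.086942
CI on z-scale: (0.418007, 0.591891)
Back-transform: tanh(0.418007) = 0.395250, tanh(0.591891) = 0.531254

(0.395, 0.531)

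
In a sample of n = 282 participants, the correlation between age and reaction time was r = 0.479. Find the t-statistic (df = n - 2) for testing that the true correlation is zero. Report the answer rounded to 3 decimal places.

9.131

1 − r² = 1 − 0.229441 = 0.770559;  √(1−r²) = 0.877815
√(n−2) = √280 = 16.733201
t = r·√(n−2)/√(1−r²) = 0.479 · 16.733201 / 0.877815 = 9.131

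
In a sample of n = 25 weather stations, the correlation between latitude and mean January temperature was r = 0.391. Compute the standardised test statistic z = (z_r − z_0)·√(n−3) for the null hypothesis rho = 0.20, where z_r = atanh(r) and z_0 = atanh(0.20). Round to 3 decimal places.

z_r = atanh(0.391) = 0.412980,  z_0 = atanh(0.20) = 0.202733
SE = 1/√(n−3) = 1/√22 = 0.213201
z = (z_r − z_0)/SE = (0.412980 − 0.202733) / 0.213201 = 0.210247 / 0.213201 = 0.986

0.986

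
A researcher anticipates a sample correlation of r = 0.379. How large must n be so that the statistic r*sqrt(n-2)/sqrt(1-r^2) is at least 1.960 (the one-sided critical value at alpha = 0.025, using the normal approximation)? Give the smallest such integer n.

25

r√(n−2)/√(1−r²) ≥ 1.960  ⇔  n−2 ≥ (1.960)²·(1−r²)/r²
(1−r²)/r² = (1−0.143641)/0.143641 = 5.9618
n ≥ 2 + 3.8416·5.9618 = 2 + 22.9029 = 24.9029
⌈24.9029⌉ = 25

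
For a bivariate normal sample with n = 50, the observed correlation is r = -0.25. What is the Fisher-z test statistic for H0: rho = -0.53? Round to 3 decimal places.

2.295

Fisher z: atanh(-0.25) = -0.255413, atanh(-0.53) = -0.590145
z = (z_r − z_0)·√(n−3) = (-0.255413 − (-0.590145))·√47 = 0.334732 · 6.855655 = 2.295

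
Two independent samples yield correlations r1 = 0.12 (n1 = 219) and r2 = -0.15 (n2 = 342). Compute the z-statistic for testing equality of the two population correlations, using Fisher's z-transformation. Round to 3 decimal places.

3.121

z1 = atanh(0.12) = 0.120581,  z2 = atanh(-0.15) = -0.151140
SE = √(1/(n1−3) + 1/(n2−3)) = √(1/216 + 1/339) = √(0.0046296 + 0.0029499) = √0.0075795 = 0.087060
z = (z1 − z2)/SE = (0.120581 − (-0.151140)) / 0.087060 = 0.271721 / 0.087060 = 3.121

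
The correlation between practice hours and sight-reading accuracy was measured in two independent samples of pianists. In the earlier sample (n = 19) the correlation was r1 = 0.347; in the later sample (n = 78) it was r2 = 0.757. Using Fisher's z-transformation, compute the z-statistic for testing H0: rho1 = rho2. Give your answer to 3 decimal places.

Fisher z-transforms: z1 = atanh(0.347) = 0.362029, z2 = atanh(0.757) = 0.989151; difference d = -0.627122
Var(d) = 1/16 + 1/75 = 0.0625000 + 0.0133333 = 0.0758333
z = d/√Var(d) = -0.627122 / √0.0758333 = -0.627122 / 0.275378 = -2.277

-2.277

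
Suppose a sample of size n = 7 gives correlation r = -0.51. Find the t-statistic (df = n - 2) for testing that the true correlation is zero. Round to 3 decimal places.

-1.326

1 − r² = 1 − 0.2601 = 0.7399;  √(1−r²) = 0.860174
√(n−2) = √5 = 2.236068
t = r·√(n−2)/√(1−r²) = -0.51 · 2.236068 / 0.860174 = -1.326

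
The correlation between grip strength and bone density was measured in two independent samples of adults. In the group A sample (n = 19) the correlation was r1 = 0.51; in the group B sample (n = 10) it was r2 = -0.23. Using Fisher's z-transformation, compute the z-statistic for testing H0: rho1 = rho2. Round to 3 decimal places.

Fisher z-transforms: z1 = atanh(0.51) = 0.562730, z2 = atanh(-0.23) = -0.234189; difference d = 0.796919
Var(d) = 1/16 + 1/7 = 0.0625000 + 0.1428571 = 0.2053571
z = d/√Var(d) = 0.796919 / √0.2053571 = 0.796919 / 0.453163 = 1.759

1.759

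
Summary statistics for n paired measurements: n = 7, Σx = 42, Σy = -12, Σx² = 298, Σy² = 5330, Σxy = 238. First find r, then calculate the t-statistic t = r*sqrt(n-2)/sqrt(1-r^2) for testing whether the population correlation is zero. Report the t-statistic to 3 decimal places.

Numerator: nΣxy − (Σx)(Σy) = 7·238 − (42)(-12) = 2170
Denominator: √[(nΣx²−(Σx)²)(nΣy²−(Σy)²)]
  nΣx²−(Σx)² = 7·298 − 1764 = 322;  nΣy²−(Σy)² = 7·5330 − 144 = 37166
  √(322·37166) = √11967452 = 3459.4005
r = 2170 / 3459.4005 = 0.6273
t = r·√(n−2)/√(1−r²) = 0.6273·√5 / √(1−0.393505) = 1.402685 / 0.778778 = 1.801

1.801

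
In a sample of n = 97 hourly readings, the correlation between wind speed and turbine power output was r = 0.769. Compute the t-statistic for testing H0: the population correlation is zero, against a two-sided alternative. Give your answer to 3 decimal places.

11.725

1 − r² = 1 − 0.591361 = 0.408639;  √(1−r²) = 0.639249
√(n−2) = √95 = 9.746794
t = r·√(n−2)/√(1−r²) = 0.769 · 9.746794 / 0.639249 = 11.725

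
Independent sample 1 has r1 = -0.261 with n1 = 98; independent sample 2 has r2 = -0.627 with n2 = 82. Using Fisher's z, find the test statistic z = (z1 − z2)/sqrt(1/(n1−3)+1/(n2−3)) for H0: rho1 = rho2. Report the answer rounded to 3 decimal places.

3.082

z1 = atanh(-0.261) = -0.267181,  z2 = atanh(-0.627) = -0.736457
SE = √(1/(n1−3) + 1/(n2−3)) = √(1/95 + 1/79) = √(0.0105263 + 0.0126582) = √0.0231845 = 0.152265
z = (z1 − z2)/SE = (-0.267181 − (-0.736457)) / 0.152265 = 0.469276 / 0.152265 = 3.082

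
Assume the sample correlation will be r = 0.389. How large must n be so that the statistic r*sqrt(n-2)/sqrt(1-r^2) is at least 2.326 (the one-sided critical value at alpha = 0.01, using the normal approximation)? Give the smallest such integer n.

33

Need r·√(n−2)/√(1−r²) ≥ 2.326
√(n−2) ≥ 2.326·√(1−0.151321) / 0.389 = 2.326·0.921238 / 0.389 = 5.5085
n−2 ≥ 30.3436  ⇒  n ≥ 32.3436
Smallest integer n = 33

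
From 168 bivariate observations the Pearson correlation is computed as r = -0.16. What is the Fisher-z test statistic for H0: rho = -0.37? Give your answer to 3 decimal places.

z_r = atanh(-0.16) = -0.161387,  z_0 = atanh(-0.37) = -0.388423
SE = 1/√(n−3) = 1/√165 = 0.077850
z = (z_r − z_0)/SE = (-0.161387 − (-0.388423)) / 0.077850 = 0.227036 / 0.077850 = 2.916

2.916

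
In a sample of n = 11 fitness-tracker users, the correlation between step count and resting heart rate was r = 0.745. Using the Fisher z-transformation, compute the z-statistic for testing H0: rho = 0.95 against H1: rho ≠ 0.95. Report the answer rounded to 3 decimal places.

z_r = atanh(0.745) = 0.961623,  z_0 = atanh(0.95) = 1.831781
SE = 1/√(n−3) = 1/√8 = 0.353553
z = (z_r − z_0)/SE = (0.961623 − 1.831781) / 0.353553 = -0.870158 / 0.353553 = -2.461

-2.461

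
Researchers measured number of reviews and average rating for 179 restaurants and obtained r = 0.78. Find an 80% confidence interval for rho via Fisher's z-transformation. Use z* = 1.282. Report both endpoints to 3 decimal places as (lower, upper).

(0.739, 0.815)

Fisher z: z_r = atanh(r) = ½·ln((1+0.78)/(1−0.78)) = 1.045371
SE(z) = 1/√(n−3) = 1/√176 = 0.075378
80% ⇒ z* = 1.282; margin = 1.282·0.075378 = 0.096635
CI on z-scale: (0.948736, 1.142006)
Back-transform: tanh(0.948736) = 0.739210, tanh(1.142006) = 0.815088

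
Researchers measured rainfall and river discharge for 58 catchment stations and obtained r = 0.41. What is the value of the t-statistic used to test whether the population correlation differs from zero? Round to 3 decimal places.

3.364

1 − r² = 1 − 0.1681 = 0.8319;  √(1−r²) = 0.912086
√(n−2) = √56 = 7.483315
t = r·√(n−2)/√(1−r²) = 0.41 · 7.483315 / 0.912086 = 3.364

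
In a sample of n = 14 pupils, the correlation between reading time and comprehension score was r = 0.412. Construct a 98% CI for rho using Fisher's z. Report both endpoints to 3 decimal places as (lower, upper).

(-0.257, 0.814)

Fisher z: z_r = atanh(r) = ½·ln((1+0.412)/(1−0.412)) = 0.438018
SE(z) = 1/√(n−3) = 1/√11 = 0.301511
98% ⇒ z* = 2.326; margin = 2.326·0.301511 = 0.701315
CI on z-scale: (-0.263297, 1.139333)
Back-transform: tanh(-0.263297) = -0.257377, tanh(1.139333) = 0.814189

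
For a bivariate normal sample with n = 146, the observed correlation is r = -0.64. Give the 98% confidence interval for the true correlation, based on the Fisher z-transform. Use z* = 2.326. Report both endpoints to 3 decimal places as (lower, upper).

(-0.741, -0.511)

z_r = atanh(-0.64) = -0.758174;  SE = 1/√(n−3) = 1/√143 = 0.083624
z-limits: -0.758174 ± 2.326·0.083624 = -0.758174 ± 0.194509 = [-0.952683, -0.563665]
ρ-limits: (tanh -0.952683, tanh -0.563665) = (-0.741, -0.511)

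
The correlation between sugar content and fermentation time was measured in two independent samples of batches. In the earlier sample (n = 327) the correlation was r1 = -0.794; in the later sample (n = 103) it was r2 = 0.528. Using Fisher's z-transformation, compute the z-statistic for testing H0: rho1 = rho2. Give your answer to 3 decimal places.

Fisher z-transforms: z1 = atanh(-0.794) = -1.082163, z2 = atanh(0.528) = 0.587368; difference d = -1.669531
Var(d) = 1/324 + 1/100 = 0.0030864 + 0.0100000 = 0.0130864
z = d/√Var(d) = -1.669531 / √0.0130864 = -1.669531 / 0.114396 = -14.594

-14.594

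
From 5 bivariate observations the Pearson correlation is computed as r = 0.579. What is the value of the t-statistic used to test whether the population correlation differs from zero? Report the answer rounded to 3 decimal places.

t = r·√(n−2) / √(1−r²) with r = 0.579, n = 5
  = 0.579·√3 / √(1 − 0.335241)
  = 0.579·1.732051 / 0.815328
  = 1.002858 / 0.815328 = 1.230

1.230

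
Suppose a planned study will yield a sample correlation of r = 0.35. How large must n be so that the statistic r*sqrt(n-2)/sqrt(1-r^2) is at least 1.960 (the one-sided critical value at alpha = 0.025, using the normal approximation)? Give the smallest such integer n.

Need r·√(n−2)/√(1−r²) ≥ 1.960
√(n−2) ≥ 1.960·√(1−0.1225) / 0.35 = 1.960·0.936750 / 0.35 = 5.2458
n−2 ≥ 27.5184  ⇒  n ≥ 29.5184
Smallest integer n = 30

30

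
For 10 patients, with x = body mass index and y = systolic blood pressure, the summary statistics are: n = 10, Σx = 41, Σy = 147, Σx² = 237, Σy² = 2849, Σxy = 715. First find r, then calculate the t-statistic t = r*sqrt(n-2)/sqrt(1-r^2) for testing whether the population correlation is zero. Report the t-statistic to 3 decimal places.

1.703

S_xy = nΣxy − ΣxΣy = 10·715 − 41·147 = 7150 − 6027 = 1123
S_xx = nΣx² − (Σx)² = 10·237 − 41² = 2370 − 1681 = 689
S_yy = nΣy² − (Σy)² = 10·2849 − 147² = 28490 − 21609 = 6881
r = S_xy / √(S_xx·S_yy) = 1123 / √(689·6881) = 1123 / √4741009 = 1123 / 2177.3858 = 0.5158
t = r·√(n−2)/√(1−r²) = 0.5158·√8 / √(1−0.266050) = 1.458903 / 0.856709 = 1.703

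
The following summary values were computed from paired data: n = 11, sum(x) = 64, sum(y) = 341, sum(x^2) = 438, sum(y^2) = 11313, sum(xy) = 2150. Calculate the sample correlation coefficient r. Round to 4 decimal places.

Numerator: nΣxy − (Σx)(Σy) = 11·2150 − (64)(341) = 1826
Denominator: √[(nΣx²−(Σx)²)(nΣy²−(Σy)²)]
  nΣx²−(Σx)² = 11·438 − 4096 = 722;  nΣy²−(Σy)² = 11·11313 − 116281 = 8162
  √(722·8162) = √5892964 = 2427.5428
r = 1826 / 2427.5428 = 0.7522

0.7522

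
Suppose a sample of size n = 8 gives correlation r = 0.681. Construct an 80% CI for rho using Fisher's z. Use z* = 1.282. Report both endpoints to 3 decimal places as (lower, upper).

(0.252, 0.886)

Fisher z: z_r = atanh(r) = ½·ln((1+0.681)/(1−0.681)) = 0.830977
SE(z) = 1/√(n−3) = 1/√5 = 0.447214
80% ⇒ z* = 1.282; margin = 1.282·0.447214 = 0.573328
CI on z-scale: (0.257649, 1.404305)
Back-transform: tanh(0.257649) = 0.252095, tanh(1.404305) = 0.886279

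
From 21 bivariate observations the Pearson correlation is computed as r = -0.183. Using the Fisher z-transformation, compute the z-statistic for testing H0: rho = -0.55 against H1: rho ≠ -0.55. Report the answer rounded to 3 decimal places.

1.838

Fisher z: atanh(-0.183) = -0.185085, atanh(-0.55) = -0.618381
z = (z_r − z_0)·√(n−3) = (-0.185085 − (-0.618381))·√18 = 0.433296 · 4.242641 = 1.838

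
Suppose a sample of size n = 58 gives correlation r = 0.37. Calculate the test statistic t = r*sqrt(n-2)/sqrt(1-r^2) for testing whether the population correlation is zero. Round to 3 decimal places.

t = r·√(n−2) / √(1−r²) with r = 0.37, n = 58
  = 0.37·√56 / √(1 − 0.1369)
  = 0.37·7.483315 / 0.929032
  = 2.768827 / 0.929032 = 2.980

2.980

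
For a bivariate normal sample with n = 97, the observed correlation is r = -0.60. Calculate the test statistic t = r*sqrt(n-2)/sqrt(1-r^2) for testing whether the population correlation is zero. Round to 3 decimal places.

1 − r² = 1 − 0.3600 = 0.6400;  √(1−r²) = 0.800000
√(n−2) = √95 = 9.746794
t = r·√(n−2)/√(1−r²) = -0.60 · 9.746794 / 0.800000 = -7.310

-7.310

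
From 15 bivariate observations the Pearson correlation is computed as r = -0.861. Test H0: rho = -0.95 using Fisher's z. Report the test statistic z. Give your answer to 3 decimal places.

Fisher z: atanh(-0.861) = -1.297198, atanh(-0.95) = -1.831781
z = (z_r − z_0)·√(n−3) = (-1.297198 − (-1.831781))·√12 = 0.534583 · 3.464102 = 1.852

1.852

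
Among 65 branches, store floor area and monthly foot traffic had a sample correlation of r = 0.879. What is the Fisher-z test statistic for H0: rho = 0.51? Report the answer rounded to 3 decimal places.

6.367

z_r = atanh(0.879) = 1.371352,  z_0 = atanh(0.51) = 0.562730
SE = 1/√(n−3) = 1/√62 = 0.127000
z = (z_r − z_0)/SE = (1.371352 − 0.562730) / 0.127000 = 0.808622 / 0.127000 = 6.367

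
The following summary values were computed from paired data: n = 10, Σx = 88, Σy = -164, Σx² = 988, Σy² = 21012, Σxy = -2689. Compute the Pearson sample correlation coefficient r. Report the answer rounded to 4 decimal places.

Numerator: nΣxy − (Σx)(Σy) = 10·(-2689) − (88)(-164) = -12458
Denominator: √[(nΣx²−(Σx)²)(nΣy²−(Σy)²)]
  nΣx²−(Σx)² = 10·988 − 7744 = 2136;  nΣy²−(Σy)² = 10·21012 − 26896 = 183224
  √(2136·183224) = √391366464 = 19782.9842
r = -12458 / 19782.9842 = -0.6297

-0.6297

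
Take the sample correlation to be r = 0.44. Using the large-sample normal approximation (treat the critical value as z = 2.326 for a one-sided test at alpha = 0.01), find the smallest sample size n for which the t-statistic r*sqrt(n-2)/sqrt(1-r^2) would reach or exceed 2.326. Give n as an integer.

Need r·√(n−2)/√(1−r²) ≥ 2.326
√(n−2) ≥ 2.326·√(1−0.1936) / 0.44 = 2.326·0.897998 / 0.44 = 4.7471
n−2 ≥ 22.5350  ⇒  n ≥ 24.5350
Smallest integer n = 25

25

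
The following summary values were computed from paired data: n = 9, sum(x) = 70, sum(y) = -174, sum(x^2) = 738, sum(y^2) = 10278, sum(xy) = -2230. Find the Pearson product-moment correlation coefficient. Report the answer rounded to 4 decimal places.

-0.7578

Numerator: nΣxy − (Σx)(Σy) = 9·(-2230) − (70)(-174) = -7890
Denominator: √[(nΣx²−(Σx)²)(nΣy²−(Σy)²)]
  nΣx²−(Σx)² = 9·738 − 4900 = 1742;  nΣy²−(Σy)² = 9·10278 − 30276 = 62226
  √(1742·62226) = √108397692 = 10411.4212
r = -7890 / 10411.4212 = -0.7578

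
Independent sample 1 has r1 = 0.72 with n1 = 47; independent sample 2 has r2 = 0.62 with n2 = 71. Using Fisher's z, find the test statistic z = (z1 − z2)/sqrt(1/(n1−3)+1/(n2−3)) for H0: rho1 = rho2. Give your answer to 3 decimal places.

Fisher z-transforms: z1 = atanh(0.72) = 0.907645, z2 = atanh(0.62) = 0.725005; difference d = 0.182640
Var(d) = 1/44 + 1/68 = 0.0227273 + 0.0147059 = 0.0374332
z = d/√Var(d) = 0.182640 / √0.0374332 = 0.182640 / 0.193477 = 0.944

0.944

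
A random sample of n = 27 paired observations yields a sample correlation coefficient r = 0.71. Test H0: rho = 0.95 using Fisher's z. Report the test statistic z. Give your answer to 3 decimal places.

-4.628

z_r = atanh(0.71) = 0.887184,  z_0 = atanh(0.95) = 1.831781
SE = 1/√(n−3) = 1/√24 = 0.204124
z = (z_r − z_0)/SE = (0.887184 − 1.831781) / 0.204124 = -0.944597 / 0.204124 = -4.628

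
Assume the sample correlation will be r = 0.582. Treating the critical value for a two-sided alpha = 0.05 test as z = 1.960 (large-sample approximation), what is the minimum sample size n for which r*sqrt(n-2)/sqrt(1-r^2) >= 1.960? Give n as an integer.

Need r·√(n−2)/√(1−r²) ≥ 1.960
√(n−2) ≥ 1.960·√(1−0.338724) / 0.582 = 1.960·0.813189 / 0.582 = 2.7386
n−2 ≥ 7.4999  ⇒  n ≥ 9.4999
Smallest integer n = 10

10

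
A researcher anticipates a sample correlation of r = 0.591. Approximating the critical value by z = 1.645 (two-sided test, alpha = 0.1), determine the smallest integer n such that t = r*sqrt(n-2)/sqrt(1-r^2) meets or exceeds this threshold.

8

Need r·√(n−2)/√(1−r²) ≥ 1.645
√(n−2) ≥ 1.645·√(1−0.349281) / 0.591 = 1.645·0.806672 / 0.591 = 2.2453
n−2 ≥ 5.0414  ⇒  n ≥ 7.0414
Smallest integer n = 8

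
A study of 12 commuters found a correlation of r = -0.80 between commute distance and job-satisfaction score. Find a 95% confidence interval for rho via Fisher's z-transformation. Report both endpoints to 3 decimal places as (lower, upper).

(-0.942, -0.418)

Fisher z: z_r = atanh(r) = ½·ln((1+(-0.80))/(1−(-0.80))) = -1.098612
SE(z) = 1/√(n−3) = 1/√9 = 0.333333
95% ⇒ z* = 1.960; margin = 1.960·0.333333 = 0.653333
CI on z-scale: (-1.751945, -0.445279)
Back-transform: tanh(-1.751945) = -0.941596, tanh(-0.445279) = -0.418011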